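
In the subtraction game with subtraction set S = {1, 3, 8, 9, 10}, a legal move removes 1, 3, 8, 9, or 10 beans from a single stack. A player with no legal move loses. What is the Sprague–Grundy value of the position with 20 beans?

1

G(0) = 0
G(1) = mex{0} = 1
G(2) = mex{1} = 0
G(3) = mex{0,0} = 1
G(4) = mex{1,1} = 0
G(5) = mex{0,0} = 1
G(6) = mex{1,1} = 0
G(7) = mex{0,0} = 1
G(8) = mex{1,1,0} = 2
G(9) = mex{2,0,1,0} = 3
G(10) = mex{3,1,0,1,0} = 2
G(11) = mex{2,2,1,0,1} = 3
G(12) = mex{3,3,0,1,0} = 2
G(13) = mex{2,2,1,0,1} = 3
G(14) = mex{3,3,0,1,0} = 2
G(15) = mex{2,2,1,0,1} = 3
G(16) = mex{3,3,2,1,0} = 4
G(17) = mex{4,2,3,2,1} = 0
G(18) = mex{0,3,2,3,2} = 1
G(19) = mex{1,4,3,2,3} = 0
G(20) = mex{0,0,2,3,2} = 1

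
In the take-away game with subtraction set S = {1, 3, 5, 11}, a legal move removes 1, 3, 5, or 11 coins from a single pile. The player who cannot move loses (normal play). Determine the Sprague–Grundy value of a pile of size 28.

n :  0  1  2  3  4  5  6  7  8  9 10 11 12 13 14 15 16 17 18 19 20 21 22 23 24 25 26 27 28
G :  0  1  0  1  0  1  0  1  0  1  0  1  0  1  0  1  0  1  0  1  0  1  0  1  0  1  0  1  0

0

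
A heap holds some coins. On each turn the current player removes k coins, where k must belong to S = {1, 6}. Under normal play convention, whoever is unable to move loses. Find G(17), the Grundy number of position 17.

1

G(0) = 0
G(1) = mex{0} = 1
G(2) = mex{1} = 0
G(3) = mex{0} = 1
G(4) = mex{1} = 0
G(5) = mex{0} = 1
G(6) = mex{1,0} = 2
G(7) = mex{2,1} = 0
G(8) = mex{0,0} = 1
G(9) = mex{1,1} = 0
G(10) = mex{0,0} = 1
G(11) = mex{1,1} = 0
G(12) = mex{0,2} = 1
G(13) = mex{1,0} = 2
G(14) = mex{2,1} = 0
G(15) = mex{0,0} = 1
G(16) = mex{1,1} = 0
G(17) = mex{0,0} = 1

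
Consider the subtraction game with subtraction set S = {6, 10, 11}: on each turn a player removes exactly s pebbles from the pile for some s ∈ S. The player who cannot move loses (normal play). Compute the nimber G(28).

n :  0  1  2  3  4  5  6  7  8  9 10 11 12 13 14 15 16 17 18 19 20 21 22 23 24 25 26 27 28
G :  0  0  0  0  0  0  1  1  1  1  1  1  2  2  2  2  2  0  0  0  0  0  0  1  1  1  1  1  1

1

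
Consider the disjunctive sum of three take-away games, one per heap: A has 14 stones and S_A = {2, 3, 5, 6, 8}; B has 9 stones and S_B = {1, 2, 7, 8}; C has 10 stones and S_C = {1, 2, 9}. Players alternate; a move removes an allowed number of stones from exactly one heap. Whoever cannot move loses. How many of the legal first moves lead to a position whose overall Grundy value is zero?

Heap A, S = {2, 3, 5, 6, 8}:
G(0) = 0
G(1) = mex{} = 0
G(2) = mex{0} = 1
G(3) = mex{0,0} = 1
G(4) = mex{1,0} = 2
G(5) = mex{1,1,0} = 2
G(6) = mex{2,1,0,0} = 3
G(7) = mex{2,2,1,0} = 3
G(8) = mex{3,2,1,1,0} = 4
G(9) = mex{3,3,2,1,0} = 4
G(10) = mex{4,3,2,2,1} = 0
G(11) = mex{4,4,3,2,1} = 0
G(12) = mex{0,4,3,3,2} = 1
G(13) = mex{0,0,4,3,2} = 1
G(14) = mex{1,0,4,4,3} = 2
G_A(14) = 2.
Heap B, S = {1, 2, 7, 8}:
n : 0 1 2 3 4 5 6 7 8 9
G : 0 1 2 0 1 2 0 1 2 0
G_B(9) = 0.
Heap C, S = {1, 2, 9}:
G(0) = 0
G(1) = mex{0} = 1
G(2) = mex{1,0} = 2
G(3) = mex{2,1} = 0
G(4) = mex{0,2} = 1
G(5) = mex{1,0} = 2
G(6) = mex{2,1} = 0
G(7) = mex{0,2} = 1
G(8) = mex{1,0} = 2
G(9) = mex{2,1,0} = 3
G(10) = mex{3,2,1} = 0
G_C(10) = 0.
Combined Grundy value = 2 ⊕ 0 ⊕ 0 = 2.
A winning move leaves total XOR = 0, i.e. changes one component's Grundy value g to g ⊕ X where X is the current total.
Heap A: need g' = 2⊕2 = 0. Options: 14−2→G=1, 14−3→G=0, 14−5→G=4, 14−6→G=4, 14−8→G=3. Hits: 1.
Heap B: need g' = 0⊕2 = 2. Options: 9−1→G=2, 9−2→G=1, 9−7→G=2, 9−8→G=1. Hits: 2.
Heap C: need g' = 0⊕2 = 2. Options: 10−1→G=3, 10−2→G=2, 10−9→G=1. Hits: 1.

4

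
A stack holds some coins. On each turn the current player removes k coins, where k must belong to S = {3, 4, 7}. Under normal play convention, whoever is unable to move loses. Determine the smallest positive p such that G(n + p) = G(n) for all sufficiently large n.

G(0) = 0
G(1) = mex{} = 0
G(2) = mex{} = 0
G(3) = mex{0} = 1
G(4) = mex{0,0} = 1
G(5) = mex{0,0} = 1
G(6) = mex{1,0} = 2
G(7) = mex{1,1,0} = 2
G(8) = mex{1,1,0} = 2
G(9) = mex{2,1,0} = 3
G(10) = mex{2,2,1} = 0
G(11) = mex{2,2,1} = 0
G(12) = mex{3,2,1} = 0
G(13) = mex{0,3,2} = 1
G(14) = mex{0,0,2} = 1
G(15) = mex{0,0,2} = 1
G(16) = mex{1,0,3} = 2
G(17) = mex{1,1,0} = 2
G(18) = mex{1,1,0} = 2
G(19) = mex{2,1,0} = 3
G(20) = mex{2,2,1} = 0
G(21) = mex{2,2,1} = 0
G(n+10) = G(n) holds for n = 0,…,6 (a full window of length max(S) = 7), so the sequence is purely periodic with period 10.

10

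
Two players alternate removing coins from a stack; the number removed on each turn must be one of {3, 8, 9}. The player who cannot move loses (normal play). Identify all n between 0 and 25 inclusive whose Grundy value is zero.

0, 1, 2, 6, 7, 12, 13, 17, 18, 19, 23, 24

G(0) = 0
G(1) = mex{} = 0
G(2) = mex{} = 0
G(3) = mex{0} = 1
G(4) = mex{0} = 1
G(5) = mex{0} = 1
G(6) = mex{1} = 0
G(7) = mex{1} = 0
G(8) = mex{1,0} = 2
G(9) = mex{0,0,0} = 1
G(10) = mex{0,0,0} = 1
G(11) = mex{2,1,0} = 3
G(12) = mex{1,1,1} = 0
G(13) = mex{1,1,1} = 0
G(14) = mex{3,0,1} = 2
G(15) = mex{0,0,0} = 1
G(16) = mex{0,2,0} = 1
G(17) = mex{2,1,2} = 0
G(18) = mex{1,1,1} = 0
G(19) = mex{1,3,1} = 0
G(20) = mex{0,0,3} = 1
G(21) = mex{0,0,0} = 1
G(22) = mex{0,2,0} = 1
G(23) = mex{1,1,2} = 0
G(24) = mex{1,1,1} = 0
G(25) = mex{1,0,1} = 2
P-positions are exactly the n with G(n) = 0.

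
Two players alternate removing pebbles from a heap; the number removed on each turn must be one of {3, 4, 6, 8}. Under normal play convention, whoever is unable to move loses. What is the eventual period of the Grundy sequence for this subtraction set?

11

n :  0  1  2  3  4  5  6  7  8  9 10 11 12 13 14 15 16 17 18 19 20 21 22 23
G :  0  0  0  1  1  1  2  2  2  3  3  0  0  0  1  1  1  2  2  2  3  3  0  0
G(n+11) = G(n) holds for n = 0,…,7 (a full window of length max(S) = 8), so the sequence is purely periodic with period 11.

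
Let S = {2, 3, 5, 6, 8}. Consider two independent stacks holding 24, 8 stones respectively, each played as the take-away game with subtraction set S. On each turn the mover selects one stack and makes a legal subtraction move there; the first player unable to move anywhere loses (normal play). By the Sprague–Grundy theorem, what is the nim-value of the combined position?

6

All stacks use S = {2, 3, 5, 6, 8}:
G(0) = 0
G(1) = mex{} = 0
G(2) = mex{0} = 1
G(3) = mex{0,0} = 1
G(4) = mex{1,0} = 2
G(5) = mex{1,1,0} = 2
G(6) = mex{2,1,0,0} = 3
G(7) = mex{2,2,1,0} = 3
G(8) = mex{3,2,1,1,0} = 4
G(9) = mex{3,3,2,1,0} = 4
G(10) = mex{4,3,2,2,1} = 0
G(11) = mex{4,4,3,2,1} = 0
G(12) = mex{0,4,3,3,2} = 1
G(13) = mex{0,0,4,3,2} = 1
G(14) = mex{1,0,4,4,3} = 2
G(15) = mex{1,1,0,4,3} = 2
G(16) = mex{2,1,0,0,4} = 3
G(17) = mex{2,2,1,0,4} = 3
G(18) = mex{3,2,1,1,0} = 4
G(19) = mex{3,3,2,1,0} = 4
G(20) = mex{4,3,2,2,1} = 0
G(21) = mex{4,4,3,2,1} = 0
G(22) = mex{0,4,3,3,2} = 1
G(23) = mex{0,0,4,3,2} = 1
G(24) = mex{1,0,4,4,3} = 2
Stack A: G(24) = 2.
Stack B: G(8) = 4.
Combined Grundy value = 2 ⊕ 4 = 6.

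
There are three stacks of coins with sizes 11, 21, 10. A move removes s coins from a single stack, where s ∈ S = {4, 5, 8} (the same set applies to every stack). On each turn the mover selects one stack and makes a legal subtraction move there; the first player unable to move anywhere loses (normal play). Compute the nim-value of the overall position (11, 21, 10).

2

All stacks use S = {4, 5, 8}:
n :  0  1  2  3  4  5  6  7  8  9 10 11 12 13 14 15 16 17 18 19 20 21
G :  0  0  0  0  1  1  1  1  2  2  2  2  0  0  0  0  1  1  1  1  2  2
Stack A: G(11) = 2.
Stack B: G(21) = 2.
Stack C: G(10) = 2.
Combined Grundy value = 2 ⊕ 2 ⊕ 2 = 2.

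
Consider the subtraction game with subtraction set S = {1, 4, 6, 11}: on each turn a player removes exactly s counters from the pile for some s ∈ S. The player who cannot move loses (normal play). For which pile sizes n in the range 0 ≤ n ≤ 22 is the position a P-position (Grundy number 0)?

0, 2, 5, 7, 10, 12, 15, 17, 20, 22

n :  0  1  2  3  4  5  6  7  8  9 10 11 12 13 14 15 16 17 18 19 20 21 22
G :  0  1  0  1  2  0  1  0  1  2  0  1  0  1  2  0  1  0  1  2  0  1  0
P-positions are exactly the n with G(n) = 0.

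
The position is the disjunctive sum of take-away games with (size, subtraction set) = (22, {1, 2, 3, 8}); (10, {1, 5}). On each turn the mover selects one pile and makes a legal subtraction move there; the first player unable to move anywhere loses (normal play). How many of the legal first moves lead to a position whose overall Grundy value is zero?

0

Pile A, S = {1, 2, 3, 8}:
n :  0  1  2  3  4  5  6  7  8  9 10 11 12 13 14 15 16 17 18 19 20 21 22
G :  0  1  2  3  0  1  2  3  4  0  1  2  3  0  1  2  3  4  0  1  2  3  0
G_A(22) = 0.
Pile B, S = {1, 5}:
n :  0  1  2  3  4  5  6  7  8  9 10
G :  0  1  0  1  0  1  0  1  0  1  0
G_B(10) = 0.
Combined Grundy value = 0 ⊕ 0 = 0.
A winning move leaves total XOR = 0, i.e. changes one component's Grundy value g to g ⊕ X where X is the current total.
Pile A: target g' = 0⊕0 = 0, but every legal move changes the Grundy value (mex property), so 0 moves.
Pile B: target g' = 0⊕0 = 0, but every legal move changes the Grundy value (mex property), so 0 moves.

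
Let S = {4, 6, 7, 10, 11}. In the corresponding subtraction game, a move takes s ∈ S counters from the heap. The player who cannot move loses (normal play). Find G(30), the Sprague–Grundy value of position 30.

G(0) = 0
G(1) = mex{} = 0
G(2) = mex{} = 0
G(3) = mex{} = 0
G(4) = mex{0} = 1
G(5) = mex{0} = 1
G(6) = mex{0,0} = 1
G(7) = mex{0,0,0} = 1
G(8) = mex{1,0,0} = 2
G(9) = mex{1,0,0} = 2
G(10) = mex{1,1,0,0} = 2
G(11) = mex{1,1,1,0,0} = 2
G(12) = mex{2,1,1,0,0} = 3
G(13) = mex{2,1,1,0,0} = 3
G(14) = mex{2,2,1,1,0} = 3
G(15) = mex{2,2,2,1,1} = 0
G(16) = mex{3,2,2,1,1} = 0
G(17) = mex{3,2,2,1,1} = 0
G(18) = mex{3,3,2,2,1} = 0
G(19) = mex{0,3,3,2,2} = 1
G(20) = mex{0,3,3,2,2} = 1
G(21) = mex{0,0,3,2,2} = 1
G(22) = mex{0,0,0,3,2} = 1
G(23) = mex{1,0,0,3,3} = 2
G(24) = mex{1,0,0,3,3} = 2
G(25) = mex{1,1,0,0,3} = 2
G(26) = mex{1,1,1,0,0} = 2
G(27) = mex{2,1,1,0,0} = 3
G(28) = mex{2,1,1,0,0} = 3
G(29) = mex{2,2,1,1,0} = 3
G(30) = mex{2,2,2,1,1} = 0

0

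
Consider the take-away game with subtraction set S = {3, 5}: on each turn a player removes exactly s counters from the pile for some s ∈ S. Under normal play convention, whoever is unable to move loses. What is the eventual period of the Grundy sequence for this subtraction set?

8

n :  0  1  2  3  4  5  6  7  8  9 10 11 12 13 14 15 16 17
G :  0  0  0  1  1  1  2  2  0  0  0  1  1  1  2  2  0  0
G(n+8) = G(n) holds for n = 0,…,4 (a full window of length max(S) = 5), so the sequence is purely periodic with period 8.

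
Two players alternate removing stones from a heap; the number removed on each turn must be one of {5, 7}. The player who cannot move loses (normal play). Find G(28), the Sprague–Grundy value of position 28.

0

G(0) = 0
G(1) = mex{} = 0
G(2) = mex{} = 0
G(3) = mex{} = 0
G(4) = mex{} = 0
G(5) = mex{0} = 1
G(6) = mex{0} = 1
G(7) = mex{0,0} = 1
G(8) = mex{0,0} = 1
G(9) = mex{0,0} = 1
G(10) = mex{1,0} = 2
G(11) = mex{1,0} = 2
G(12) = mex{1,1} = 0
G(13) = mex{1,1} = 0
G(14) = mex{1,1} = 0
G(15) = mex{2,1} = 0
G(16) = mex{2,1} = 0
G(17) = mex{0,2} = 1
G(18) = mex{0,2} = 1
G(19) = mex{0,0} = 1
G(20) = mex{0,0} = 1
G(21) = mex{0,0} = 1
G(22) = mex{1,0} = 2
G(23) = mex{1,0} = 2
G(24) = mex{1,1} = 0
G(25) = mex{1,1} = 0
G(26) = mex{1,1} = 0
G(27) = mex{2,1} = 0
G(28) = mex{2,1} = 0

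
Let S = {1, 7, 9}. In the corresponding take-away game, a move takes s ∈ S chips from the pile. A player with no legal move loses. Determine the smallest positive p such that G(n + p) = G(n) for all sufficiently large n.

G(0) = 0
G(1) = mex{0} = 1
G(2) = mex{1} = 0
G(3) = mex{0} = 1
G(4) = mex{1} = 0
G(5) = mex{0} = 1
G(6) = mex{1} = 0
G(7) = mex{0,0} = 1
G(8) = mex{1,1} = 0
G(9) = mex{0,0,0} = 1
G(10) = mex{1,1,1} = 0
G(11) = mex{0,0,0} = 1
G(12) = mex{1,1,1} = 0
G(13) = mex{0,0,0} = 1
G(14) = mex{1,1,1} = 0
G(n+2) = G(n) holds for n = 0,…,8 (a full window of length max(S) = 9), so the sequence is purely periodic with period 2.

2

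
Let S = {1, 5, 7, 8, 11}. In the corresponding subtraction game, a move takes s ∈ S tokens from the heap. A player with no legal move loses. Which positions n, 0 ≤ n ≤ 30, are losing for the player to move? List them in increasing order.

G(0) = 0
G(1) = mex{0} = 1
G(2) = mex{1} = 0
G(3) = mex{0} = 1
G(4) = mex{1} = 0
G(5) = mex{0,0} = 1
G(6) = mex{1,1} = 0
G(7) = mex{0,0,0} = 1
G(8) = mex{1,1,1,0} = 2
G(9) = mex{2,0,0,1} = 3
G(10) = mex{3,1,1,0} = 2
G(11) = mex{2,0,0,1,0} = 3
G(12) = mex{3,1,1,0,1} = 2
G(13) = mex{2,2,0,1,0} = 3
G(14) = mex{3,3,1,0,1} = 2
G(15) = mex{2,2,2,1,0} = 3
G(16) = mex{3,3,3,2,1} = 0
G(17) = mex{0,2,2,3,0} = 1
G(18) = mex{1,3,3,2,1} = 0
G(19) = mex{0,2,2,3,2} = 1
G(20) = mex{1,3,3,2,3} = 0
G(21) = mex{0,0,2,3,2} = 1
G(22) = mex{1,1,3,2,3} = 0
G(23) = mex{0,0,0,3,2} = 1
G(24) = mex{1,1,1,0,3} = 2
G(25) = mex{2,0,0,1,2} = 3
G(26) = mex{3,1,1,0,3} = 2
G(27) = mex{2,0,0,1,0} = 3
G(28) = mex{3,1,1,0,1} = 2
G(29) = mex{2,2,0,1,0} = 3
G(30) = mex{3,3,1,0,1} = 2
P-positions are exactly the n with G(n) = 0.

0, 2, 4, 6, 16, 18, 20, 22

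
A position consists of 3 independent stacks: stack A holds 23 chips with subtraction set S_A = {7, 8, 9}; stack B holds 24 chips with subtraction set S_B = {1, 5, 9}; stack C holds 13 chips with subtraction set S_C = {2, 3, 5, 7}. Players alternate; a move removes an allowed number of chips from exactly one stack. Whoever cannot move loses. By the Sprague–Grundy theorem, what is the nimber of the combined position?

Stack A, S = {7, 8, 9}:
G(0) = 0
G(1) = mex{} = 0
G(2) = mex{} = 0
G(3) = mex{} = 0
G(4) = mex{} = 0
G(5) = mex{} = 0
G(6) = mex{} = 0
G(7) = mex{0} = 1
G(8) = mex{0,0} = 1
G(9) = mex{0,0,0} = 1
G(10) = mex{0,0,0} = 1
G(11) = mex{0,0,0} = 1
G(12) = mex{0,0,0} = 1
G(13) = mex{0,0,0} = 1
G(14) = mex{1,0,0} = 2
G(15) = mex{1,1,0} = 2
G(16) = mex{1,1,1} = 0
G(17) = mex{1,1,1} = 0
G(18) = mex{1,1,1} = 0
G(19) = mex{1,1,1} = 0
G(20) = mex{1,1,1} = 0
G(21) = mex{2,1,1} = 0
G(22) = mex{2,2,1} = 0
G(23) = mex{0,2,2} = 1
G_A(23) = 1.
Stack B, S = {1, 5, 9}:
G(0) = 0
G(1) = mex{0} = 1
G(2) = mex{1} = 0
G(3) = mex{0} = 1
G(4) = mex{1} = 0
G(5) = mex{0,0} = 1
G(6) = mex{1,1} = 0
G(7) = mex{0,0} = 1
G(8) = mex{1,1} = 0
G(9) = mex{0,0,0} = 1
G(10) = mex{1,1,1} = 0
G(11) = mex{0,0,0} = 1
G(12) = mex{1,1,1} = 0
G(13) = mex{0,0,0} = 1
G(14) = mex{1,1,1} = 0
G(15) = mex{0,0,0} = 1
G(16) = mex{1,1,1} = 0
G(17) = mex{0,0,0} = 1
G(18) = mex{1,1,1} = 0
G(19) = mex{0,0,0} = 1
G(20) = mex{1,1,1} = 0
G(21) = mex{0,0,0} = 1
G(22) = mex{1,1,1} = 0
G(23) = mex{0,0,0} = 1
G(24) = mex{1,1,1} = 0
G_B(24) = 0.
Stack C, S = {2, 3, 5, 7}:
G(0) = 0
G(1) = mex{} = 0
G(2) = mex{0} = 1
G(3) = mex{0,0} = 1
G(4) = mex{1,0} = 2
G(5) = mex{1,1,0} = 2
G(6) = mex{2,1,0} = 3
G(7) = mex{2,2,1,0} = 3
G(8) = mex{3,2,1,0} = 4
G(9) = mex{3,3,2,1} = 0
G(10) = mex{4,3,2,1} = 0
G(11) = mex{0,4,3,2} = 1
G(12) = mex{0,0,3,2} = 1
G(13) = mex{1,0,4,3} = 2
G_C(13) = 2.
Combined Grundy value = 1 ⊕ 0 ⊕ 2 = 3.

3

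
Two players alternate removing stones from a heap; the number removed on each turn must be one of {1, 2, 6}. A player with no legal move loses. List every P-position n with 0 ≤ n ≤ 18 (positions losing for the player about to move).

G(0) = 0
G(1) = mex{0} = 1
G(2) = mex{1,0} = 2
G(3) = mex{2,1} = 0
G(4) = mex{0,2} = 1
G(5) = mex{1,0} = 2
G(6) = mex{2,1,0} = 3
G(7) = mex{3,2,1} = 0
G(8) = mex{0,3,2} = 1
G(9) = mex{1,0,0} = 2
G(10) = mex{2,1,1} = 0
G(11) = mex{0,2,2} = 1
G(12) = mex{1,0,3} = 2
G(13) = mex{2,1,0} = 3
G(14) = mex{3,2,1} = 0
G(15) = mex{0,3,2} = 1
G(16) = mex{1,0,0} = 2
G(17) = mex{2,1,1} = 0
G(18) = mex{0,2,2} = 1
P-positions are exactly the n with G(n) = 0.

0, 3, 7, 10, 14, 17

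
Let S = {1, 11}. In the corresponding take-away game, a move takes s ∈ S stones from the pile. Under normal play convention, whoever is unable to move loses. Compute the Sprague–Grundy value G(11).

1

G(0) = 0
G(1) = mex{0} = 1
G(2) = mex{1} = 0
G(3) = mex{0} = 1
G(4) = mex{1} = 0
G(5) = mex{0} = 1
G(6) = mex{1} = 0
G(7) = mex{0} = 1
G(8) = mex{1} = 0
G(9) = mex{0} = 1
G(10) = mex{1} = 0
G(11) = mex{0,0} = 1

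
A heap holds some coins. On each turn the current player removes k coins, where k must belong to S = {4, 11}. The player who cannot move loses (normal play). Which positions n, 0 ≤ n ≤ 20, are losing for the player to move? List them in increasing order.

n :  0  1  2  3  4  5  6  7  8  9 10 11 12 13 14 15 16 17 18 19 20
G :  0  0  0  0  1  1  1  1  0  0  0  2  1  1  1  0  0  0  0  1  1
P-positions are exactly the n with G(n) = 0.

0, 1, 2, 3, 8, 9, 10, 15, 16, 17, 18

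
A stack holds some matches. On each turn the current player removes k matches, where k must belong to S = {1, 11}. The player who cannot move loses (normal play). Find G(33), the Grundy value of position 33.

n :  0  1  2  3  4  5  6  7  8  9 10 11 12 13 14 15 16 17 18 19 20 21 22 23 24 25 26 27 28 29 30 31 32 33
G :  0  1  0  1  0  1  0  1  0  1  0  1  0  1  0  1  0  1  0  1  0  1  0  1  0  1  0  1  0  1  0  1  0  1

1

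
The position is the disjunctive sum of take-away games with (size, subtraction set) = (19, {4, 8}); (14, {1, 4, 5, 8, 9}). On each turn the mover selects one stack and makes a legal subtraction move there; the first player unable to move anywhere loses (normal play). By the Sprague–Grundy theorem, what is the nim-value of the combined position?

Stack A, S = {4, 8}:
n :  0  1  2  3  4  5  6  7  8  9 10 11 12 13 14 15 16 17 18 19
G :  0  0  0  0  1  1  1  1  2  2  2  2  0  0  0  0  1  1  1  1
G_A(19) = 1.
Stack B, S = {1, 4, 5, 8, 9}:
G(0) = 0
G(1) = mex{0} = 1
G(2) = mex{1} = 0
G(3) = mex{0} = 1
G(4) = mex{1,0} = 2
G(5) = mex{2,1,0} = 3
G(6) = mex{3,0,1} = 2
G(7) = mex{2,1,0} = 3
G(8) = mex{3,2,1,0} = 4
G(9) = mex{4,3,2,1,0} = 5
G(10) = mex{5,2,3,0,1} = 4
G(11) = mex{4,3,2,1,0} = 5
G(12) = mex{5,4,3,2,1} = 0
G(13) = mex{0,5,4,3,2} = 1
G(14) = mex{1,4,5,2,3} = 0
G_B(14) = 0.
Combined Grundy value = 1 ⊕ 0 = 1.

1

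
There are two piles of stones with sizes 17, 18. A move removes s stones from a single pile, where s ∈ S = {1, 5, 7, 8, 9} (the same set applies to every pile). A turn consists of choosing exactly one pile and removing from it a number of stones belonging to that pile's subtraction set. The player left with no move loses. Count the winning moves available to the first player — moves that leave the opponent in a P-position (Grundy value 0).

2

All piles use S = {1, 5, 7, 8, 9}:
G(0) = 0
G(1) = mex{0} = 1
G(2) = mex{1} = 0
G(3) = mex{0} = 1
G(4) = mex{1} = 0
G(5) = mex{0,0} = 1
G(6) = mex{1,1} = 0
G(7) = mex{0,0,0} = 1
G(8) = mex{1,1,1,0} = 2
G(9) = mex{2,0,0,1,0} = 3
G(10) = mex{3,1,1,0,1} = 2
G(11) = mex{2,0,0,1,0} = 3
G(12) = mex{3,1,1,0,1} = 2
G(13) = mex{2,2,0,1,0} = 3
G(14) = mex{3,3,1,0,1} = 2
G(15) = mex{2,2,2,1,0} = 3
G(16) = mex{3,3,3,2,1} = 0
G(17) = mex{0,2,2,3,2} = 1
G(18) = mex{1,3,3,2,3} = 0
Pile A: G(17) = 1.
Pile B: G(18) = 0.
Combined Grundy value = 1 ⊕ 0 = 1.
A winning move leaves total XOR = 0, i.e. changes one component's Grundy value g to g ⊕ X where X is the current total.
Pile A: need g' = 1⊕1 = 0. Options: 17−1→G=0, 17−5→G=2, 17−7→G=2, 17−8→G=3, 17−9→G=2. Hits: 1.
Pile B: need g' = 0⊕1 = 1. Options: 18−1→G=1, 18−5→G=3, 18−7→G=3, 18−8→G=2, 18−9→G=3. Hits: 1.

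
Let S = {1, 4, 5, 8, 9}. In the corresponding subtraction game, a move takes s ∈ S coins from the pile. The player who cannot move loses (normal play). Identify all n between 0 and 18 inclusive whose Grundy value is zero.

0, 2, 12, 14

n :  0  1  2  3  4  5  6  7  8  9 10 11 12 13 14 15 16 17 18
G :  0  1  0  1  2  3  2  3  4  5  4  5  0  1  0  1  2  3  2
P-positions are exactly the n with G(n) = 0.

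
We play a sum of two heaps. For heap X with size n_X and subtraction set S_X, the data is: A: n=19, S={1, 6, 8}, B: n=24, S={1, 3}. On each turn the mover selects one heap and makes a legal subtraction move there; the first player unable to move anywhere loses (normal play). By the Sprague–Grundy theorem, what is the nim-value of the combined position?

Heap A, S = {1, 6, 8}:
n :  0  1  2  3  4  5  6  7  8  9 10 11 12 13 14 15 16 17 18 19
G :  0  1  0  1  0  1  2  0  1  0  1  0  1  2  0  1  0  1  0  1
G_A(19) = 1.
Heap B, S = {1, 3}:
G(0) = 0
G(1) = mex{0} = 1
G(2) = mex{1} = 0
G(3) = mex{0,0} = 1
G(4) = mex{1,1} = 0
G(5) = mex{0,0} = 1
G(6) = mex{1,1} = 0
G(7) = mex{0,0} = 1
G(8) = mex{1,1} = 0
G(9) = mex{0,0} = 1
G(10) = mex{1,1} = 0
G(11) = mex{0,0} = 1
G(12) = mex{1,1} = 0
G(13) = mex{0,0} = 1
G(14) = mex{1,1} = 0
G(15) = mex{0,0} = 1
G(16) = mex{1,1} = 0
G(17) = mex{0,0} = 1
G(18) = mex{1,1} = 0
G(19) = mex{0,0} = 1
G(20) = mex{1,1} = 0
G(21) = mex{0,0} = 1
G(22) = mex{1,1} = 0
G(23) = mex{0,0} = 1
G(24) = mex{1,1} = 0
G_B(24) = 0.
Combined Grundy value = 1 ⊕ 0 = 1.

1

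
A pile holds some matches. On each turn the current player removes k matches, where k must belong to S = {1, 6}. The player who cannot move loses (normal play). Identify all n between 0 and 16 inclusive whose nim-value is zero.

n :  0  1  2  3  4  5  6  7  8  9 10 11 12 13 14 15 16
G :  0  1  0  1  0  1  2  0  1  0  1  0  1  2  0  1  0
P-positions are exactly the n with G(n) = 0.

0, 2, 4, 7, 9, 11, 14, 16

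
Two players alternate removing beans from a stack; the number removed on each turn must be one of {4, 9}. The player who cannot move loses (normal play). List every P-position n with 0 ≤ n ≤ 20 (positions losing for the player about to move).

0, 1, 2, 3, 8, 13, 14, 15, 16

n :  0  1  2  3  4  5  6  7  8  9 10 11 12 13 14 15 16 17 18 19 20
G :  0  0  0  0  1  1  1  1  0  2  2  2  1  0  0  0  0  1  1  1  1
P-positions are exactly the n with G(n) = 0.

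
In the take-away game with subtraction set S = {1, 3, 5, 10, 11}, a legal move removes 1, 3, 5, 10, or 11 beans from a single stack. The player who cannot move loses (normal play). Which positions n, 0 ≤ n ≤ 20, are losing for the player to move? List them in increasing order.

G(0) = 0
G(1) = mex{0} = 1
G(2) = mex{1} = 0
G(3) = mex{0,0} = 1
G(4) = mex{1,1} = 0
G(5) = mex{0,0,0} = 1
G(6) = mex{1,1,1} = 0
G(7) = mex{0,0,0} = 1
G(8) = mex{1,1,1} = 0
G(9) = mex{0,0,0} = 1
G(10) = mex{1,1,1,0} = 2
G(11) = mex{2,0,0,1,0} = 3
G(12) = mex{3,1,1,0,1} = 2
G(13) = mex{2,2,0,1,0} = 3
G(14) = mex{3,3,1,0,1} = 2
G(15) = mex{2,2,2,1,0} = 3
G(16) = mex{3,3,3,0,1} = 2
G(17) = mex{2,2,2,1,0} = 3
G(18) = mex{3,3,3,0,1} = 2
G(19) = mex{2,2,2,1,0} = 3
G(20) = mex{3,3,3,2,1} = 0
P-positions are exactly the n with G(n) = 0.

0, 2, 4, 6, 8, 20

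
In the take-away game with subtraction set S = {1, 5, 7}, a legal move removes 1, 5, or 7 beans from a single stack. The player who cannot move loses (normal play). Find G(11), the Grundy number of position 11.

n :  0  1  2  3  4  5  6  7  8  9 10 11
G :  0  1  0  1  0  1  0  1  0  1  0  1

1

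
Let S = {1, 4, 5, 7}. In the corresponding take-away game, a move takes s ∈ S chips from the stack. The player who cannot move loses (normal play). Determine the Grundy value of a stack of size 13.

G(0) = 0
G(1) = mex{0} = 1
G(2) = mex{1} = 0
G(3) = mex{0} = 1
G(4) = mex{1,0} = 2
G(5) = mex{2,1,0} = 3
G(6) = mex{3,0,1} = 2
G(7) = mex{2,1,0,0} = 3
G(8) = mex{3,2,1,1} = 0
G(9) = mex{0,3,2,0} = 1
G(10) = mex{1,2,3,1} = 0
G(11) = mex{0,3,2,2} = 1
G(12) = mex{1,0,3,3} = 2
G(13) = mex{2,1,0,2} = 3

3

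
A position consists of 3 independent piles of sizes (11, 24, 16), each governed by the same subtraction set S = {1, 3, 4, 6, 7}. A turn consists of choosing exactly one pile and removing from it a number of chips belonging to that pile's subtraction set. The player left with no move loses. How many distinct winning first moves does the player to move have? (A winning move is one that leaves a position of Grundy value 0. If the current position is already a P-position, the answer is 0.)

All piles use S = {1, 3, 4, 6, 7}:
G(0) = 0
G(1) = mex{0} = 1
G(2) = mex{1} = 0
G(3) = mex{0,0} = 1
G(4) = mex{1,1,0} = 2
G(5) = mex{2,0,1} = 3
G(6) = mex{3,1,0,0} = 2
G(7) = mex{2,2,1,1,0} = 3
G(8) = mex{3,3,2,0,1} = 4
G(9) = mex{4,2,3,1,0} = 5
G(10) = mex{5,3,2,2,1} = 0
G(11) = mex{0,4,3,3,2} = 1
G(12) = mex{1,5,4,2,3} = 0
G(13) = mex{0,0,5,3,2} = 1
G(14) = mex{1,1,0,4,3} = 2
G(15) = mex{2,0,1,5,4} = 3
G(16) = mex{3,1,0,0,5} = 2
G(17) = mex{2,2,1,1,0} = 3
G(18) = mex{3,3,2,0,1} = 4
G(19) = mex{4,2,3,1,0} = 5
G(20) = mex{5,3,2,2,1} = 0
G(21) = mex{0,4,3,3,2} = 1
G(22) = mex{1,5,4,2,3} = 0
G(23) = mex{0,0,5,3,2} = 1
G(24) = mex{1,1,0,4,3} = 2
Pile A: G(11) = 1.
Pile B: G(24) = 2.
Pile C: G(16) = 2.
Combined Grundy value = 1 ⊕ 2 ⊕ 2 = 1.
A winning move leaves total XOR = 0, i.e. changes one component's Grundy value g to g ⊕ X where X is the current total.
Pile A: need g' = 1⊕1 = 0. Options: 11−1→G=0, 11−3→G=4, 11−4→G=3, 11−6→G=3, 11−7→G=2. Hits: 1.
Pile B: need g' = 2⊕1 = 3. Options: 24−1→G=1, 24−3→G=1, 24−4→G=0, 24−6→G=4, 24−7→G=3. Hits: 1.
Pile C: need g' = 2⊕1 = 3. Options: 16−1→G=3, 16−3→G=1, 16−4→G=0, 16−6→G=0, 16−7→G=5. Hits: 1.

3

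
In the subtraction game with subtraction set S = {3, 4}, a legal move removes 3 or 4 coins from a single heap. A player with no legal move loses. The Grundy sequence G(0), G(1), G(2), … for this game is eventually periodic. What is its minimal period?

7

G(0) = 0
G(1) = mex{} = 0
G(2) = mex{} = 0
G(3) = mex{0} = 1
G(4) = mex{0,0} = 1
G(5) = mex{0,0} = 1
G(6) = mex{1,0} = 2
G(7) = mex{1,1} = 0
G(8) = mex{1,1} = 0
G(9) = mex{2,1} = 0
G(10) = mex{0,2} = 1
G(11) = mex{0,0} = 1
G(12) = mex{0,0} = 1
G(13) = mex{1,0} = 2
G(14) = mex{1,1} = 0
G(15) = mex{1,1} = 0
G(n+7) = G(n) holds for n = 0,…,3 (a full window of length max(S) = 4), so the sequence is purely periodic with period 7.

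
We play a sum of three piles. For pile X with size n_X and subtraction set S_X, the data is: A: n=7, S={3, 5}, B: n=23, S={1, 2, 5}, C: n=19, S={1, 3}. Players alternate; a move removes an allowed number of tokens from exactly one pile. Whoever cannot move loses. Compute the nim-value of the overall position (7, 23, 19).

Pile A, S = {3, 5}:
n : 0 1 2 3 4 5 6 7
G : 0 0 0 1 1 1 2 2
G_A(7) = 2.
Pile B, S = {1, 2, 5}:
G(0) = 0
G(1) = mex{0} = 1
G(2) = mex{1,0} = 2
G(3) = mex{2,1} = 0
G(4) = mex{0,2} = 1
G(5) = mex{1,0,0} = 2
G(6) = mex{2,1,1} = 0
G(7) = mex{0,2,2} = 1
G(8) = mex{1,0,0} = 2
G(9) = mex{2,1,1} = 0
G(10) = mex{0,2,2} = 1
G(11) = mex{1,0,0} = 2
G(12) = mex{2,1,1} = 0
G(13) = mex{0,2,2} = 1
G(14) = mex{1,0,0} = 2
G(15) = mex{2,1,1} = 0
G(16) = mex{0,2,2} = 1
G(17) = mex{1,0,0} = 2
G(18) = mex{2,1,1} = 0
G(19) = mex{0,2,2} = 1
G(20) = mex{1,0,0} = 2
G(21) = mex{2,1,1} = 0
G(22) = mex{0,2,2} = 1
G(23) = mex{1,0,0} = 2
G_B(23) = 2.
Pile C, S = {1, 3}:
n :  0  1  2  3  4  5  6  7  8  9 10 11 12 13 14 15 16 17 18 19
G :  0  1  0  1  0  1  0  1  0  1  0  1  0  1  0  1  0  1  0  1
G_C(19) = 1.
Combined Grundy value = 2 ⊕ 2 ⊕ 1 = 1.

1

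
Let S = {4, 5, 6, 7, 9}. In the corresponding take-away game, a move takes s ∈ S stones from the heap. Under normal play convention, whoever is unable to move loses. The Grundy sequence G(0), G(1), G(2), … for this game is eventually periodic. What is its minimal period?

G(0) = 0
G(1) = mex{} = 0
G(2) = mex{} = 0
G(3) = mex{} = 0
G(4) = mex{0} = 1
G(5) = mex{0,0} = 1
G(6) = mex{0,0,0} = 1
G(7) = mex{0,0,0,0} = 1
G(8) = mex{1,0,0,0} = 2
G(9) = mex{1,1,0,0,0} = 2
G(10) = mex{1,1,1,0,0} = 2
G(11) = mex{1,1,1,1,0} = 2
G(12) = mex{2,1,1,1,0} = 3
G(13) = mex{2,2,1,1,1} = 0
G(14) = mex{2,2,2,1,1} = 0
G(15) = mex{2,2,2,2,1} = 0
G(16) = mex{3,2,2,2,1} = 0
G(17) = mex{0,3,2,2,2} = 1
G(18) = mex{0,0,3,2,2} = 1
G(19) = mex{0,0,0,3,2} = 1
G(20) = mex{0,0,0,0,2} = 1
G(21) = mex{1,0,0,0,3} = 2
G(22) = mex{1,1,0,0,0} = 2
G(23) = mex{1,1,1,0,0} = 2
G(24) = mex{1,1,1,1,0} = 2
G(25) = mex{2,1,1,1,0} = 3
G(26) = mex{2,2,1,1,1} = 0
G(27) = mex{2,2,2,1,1} = 0
G(n+13) = G(n) holds for n = 0,…,8 (a full window of length max(S) = 9), so the sequence is purely periodic with period 13.

13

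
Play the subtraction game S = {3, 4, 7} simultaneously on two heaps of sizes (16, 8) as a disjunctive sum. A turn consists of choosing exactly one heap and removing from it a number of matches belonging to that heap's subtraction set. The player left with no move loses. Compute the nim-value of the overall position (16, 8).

All heaps use S = {3, 4, 7}:
n :  0  1  2  3  4  5  6  7  8  9 10 11 12 13 14 15 16
G :  0  0  0  1  1  1  2  2  2  3  0  0  0  1  1  1  2
Heap A: G(16) = 2.
Heap B: G(8) = 2.
Combined Grundy value = 2 ⊕ 2 = 0.

0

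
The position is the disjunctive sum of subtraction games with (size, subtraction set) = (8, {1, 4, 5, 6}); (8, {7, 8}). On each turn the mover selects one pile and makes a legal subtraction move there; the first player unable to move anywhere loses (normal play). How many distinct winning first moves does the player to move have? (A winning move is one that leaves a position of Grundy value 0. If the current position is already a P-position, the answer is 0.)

Pile A, S = {1, 4, 5, 6}:
n : 0 1 2 3 4 5 6 7 8
G : 0 1 0 1 2 3 2 3 4
G_A(8) = 4.
Pile B, S = {7, 8}:
G(0) = 0
G(1) = mex{} = 0
G(2) = mex{} = 0
G(3) = mex{} = 0
G(4) = mex{} = 0
G(5) = mex{} = 0
G(6) = mex{} = 0
G(7) = mex{0} = 1
G(8) = mex{0,0} = 1
G_B(8) = 1.
Combined Grundy value = 4 ⊕ 1 = 5.
A winning move leaves total XOR = 0, i.e. changes one component's Grundy value g to g ⊕ X where X is the current total.
Pile A: need g' = 4⊕5 = 1. Options: 8−1→G=3, 8−4→G=2, 8−5→G=1, 8−6→G=0. Hits: 1.
Pile B: need g' = 1⊕5 = 4. Options: 8−7→G=0, 8−8→G=0. Hits: 0.

1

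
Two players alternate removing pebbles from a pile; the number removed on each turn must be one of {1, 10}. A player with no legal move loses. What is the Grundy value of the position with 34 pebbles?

G(0) = 0
G(1) = mex{0} = 1
G(2) = mex{1} = 0
G(3) = mex{0} = 1
G(4) = mex{1} = 0
G(5) = mex{0} = 1
G(6) = mex{1} = 0
G(7) = mex{0} = 1
G(8) = mex{1} = 0
G(9) = mex{0} = 1
G(10) = mex{1,0} = 2
G(11) = mex{2,1} = 0
G(12) = mex{0,0} = 1
G(13) = mex{1,1} = 0
G(14) = mex{0,0} = 1
G(15) = mex{1,1} = 0
G(16) = mex{0,0} = 1
G(17) = mex{1,1} = 0
G(18) = mex{0,0} = 1
G(19) = mex{1,1} = 0
G(20) = mex{0,2} = 1
G(21) = mex{1,0} = 2
G(22) = mex{2,1} = 0
G(23) = mex{0,0} = 1
G(24) = mex{1,1} = 0
G(25) = mex{0,0} = 1
G(26) = mex{1,1} = 0
G(27) = mex{0,0} = 1
G(28) = mex{1,1} = 0
G(29) = mex{0,0} = 1
G(30) = mex{1,1} = 0
G(31) = mex{0,2} = 1
G(32) = mex{1,0} = 2
G(33) = mex{2,1} = 0
G(34) = mex{0,0} = 1

1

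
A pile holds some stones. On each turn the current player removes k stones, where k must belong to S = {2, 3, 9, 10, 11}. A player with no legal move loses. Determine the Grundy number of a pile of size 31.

0

n :  0  1  2  3  4  5  6  7  8  9 10 11 12 13 14 15 16 17 18 19 20 21 22 23 24 25 26 27 28 29 30 31
G :  0  0  1  1  2  0  0  1  1  2  2  3  3  0  4  1  2  2  0  0  1  1  2  2  3  0  0  1  1  2  2  0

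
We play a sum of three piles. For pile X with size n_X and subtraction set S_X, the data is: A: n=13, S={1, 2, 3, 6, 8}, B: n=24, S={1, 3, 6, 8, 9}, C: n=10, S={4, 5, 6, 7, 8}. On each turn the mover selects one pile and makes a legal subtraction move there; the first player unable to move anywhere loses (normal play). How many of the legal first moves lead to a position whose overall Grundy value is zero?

Pile A, S = {1, 2, 3, 6, 8}:
n :  0  1  2  3  4  5  6  7  8  9 10 11 12 13
G :  0  1  2  3  0  1  2  3  4  0  1  2  3  0
G_A(13) = 0.
Pile B, S = {1, 3, 6, 8, 9}:
G(0) = 0
G(1) = mex{0} = 1
G(2) = mex{1} = 0
G(3) = mex{0,0} = 1
G(4) = mex{1,1} = 0
G(5) = mex{0,0} = 1
G(6) = mex{1,1,0} = 2
G(7) = mex{2,0,1} = 3
G(8) = mex{3,1,0,0} = 2
G(9) = mex{2,2,1,1,0} = 3
G(10) = mex{3,3,0,0,1} = 2
G(11) = mex{2,2,1,1,0} = 3
G(12) = mex{3,3,2,0,1} = 4
G(13) = mex{4,2,3,1,0} = 5
G(14) = mex{5,3,2,2,1} = 0
G(15) = mex{0,4,3,3,2} = 1
G(16) = mex{1,5,2,2,3} = 0
G(17) = mex{0,0,3,3,2} = 1
G(18) = mex{1,1,4,2,3} = 0
G(19) = mex{0,0,5,3,2} = 1
G(20) = mex{1,1,0,4,3} = 2
G(21) = mex{2,0,1,5,4} = 3
G(22) = mex{3,1,0,0,5} = 2
G(23) = mex{2,2,1,1,0} = 3
G(24) = mex{3,3,0,0,1} = 2
G_B(24) = 2.
Pile C, S = {4, 5, 6, 7, 8}:
G(0) = 0
G(1) = mex{} = 0
G(2) = mex{} = 0
G(3) = mex{} = 0
G(4) = mex{0} = 1
G(5) = mex{0,0} = 1
G(6) = mex{0,0,0} = 1
G(7) = mex{0,0,0,0} = 1
G(8) = mex{1,0,0,0,0} = 2
G(9) = mex{1,1,0,0,0} = 2
G(10) = mex{1,1,1,0,0} = 2
G_C(10) = 2.
Combined Grundy value = 0 ⊕ 2 ⊕ 2 = 0.
A winning move leaves total XOR = 0, i.e. changes one component's Grundy value g to g ⊕ X where X is the current total.
Pile A: target g' = 0⊕0 = 0, but every legal move changes the Grundy value (mex property), so 0 moves.
Pile B: target g' = 2⊕0 = 2, but every legal move changes the Grundy value (mex property), so 0 moves.
Pile C: target g' = 2⊕0 = 2, but every legal move changes the Grundy value (mex property), so 0 moves.

0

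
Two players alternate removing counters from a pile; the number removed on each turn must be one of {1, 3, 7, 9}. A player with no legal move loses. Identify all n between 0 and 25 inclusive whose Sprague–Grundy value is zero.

n :  0  1  2  3  4  5  6  7  8  9 10 11 12 13 14 15 16 17 18 19 20 21 22 23 24 25
G :  0  1  0  1  0  1  0  1  0  1  0  1  0  1  0  1  0  1  0  1  0  1  0  1  0  1
P-positions are exactly the n with G(n) = 0.

0, 2, 4, 6, 8, 10, 12, 14, 16, 18, 20, 22, 24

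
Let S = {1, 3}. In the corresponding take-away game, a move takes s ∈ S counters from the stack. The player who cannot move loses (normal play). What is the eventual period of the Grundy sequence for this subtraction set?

2

G(0) = 0
G(1) = mex{0} = 1
G(2) = mex{1} = 0
G(3) = mex{0,0} = 1
G(4) = mex{1,1} = 0
G(5) = mex{0,0} = 1
G(6) = mex{1,1} = 0
G(7) = mex{0,0} = 1
G(8) = mex{1,1} = 0
G(9) = mex{0,0} = 1
G(10) = mex{1,1} = 0
G(11) = mex{0,0} = 1
G(12) = mex{1,1} = 0
G(13) = mex{0,0} = 1
G(14) = mex{1,1} = 0
G(n+2) = G(n) holds for n = 0,…,2 (a full window of length max(S) = 3), so the sequence is purely periodic with period 2.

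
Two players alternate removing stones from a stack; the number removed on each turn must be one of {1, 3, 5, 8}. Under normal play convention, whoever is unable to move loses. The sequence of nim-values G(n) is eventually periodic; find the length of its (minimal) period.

13

n :  0  1  2  3  4  5  6  7  8  9 10 11 12 13 14 15 16 17 18 19 20 21 22 23 24 25 26 27
G :  0  1  0  1  0  1  0  1  2  3  2  3  2  0  1  0  1  0  1  0  1  2  3  2  3  2  0  1
G(n+13) = G(n) holds for n = 0,…,7 (a full window of length max(S) = 8), so the sequence is purely periodic with period 13.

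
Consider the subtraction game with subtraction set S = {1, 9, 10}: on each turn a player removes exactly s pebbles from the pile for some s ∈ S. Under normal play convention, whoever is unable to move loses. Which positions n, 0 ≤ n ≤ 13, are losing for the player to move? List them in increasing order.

G(0) = 0
G(1) = mex{0} = 1
G(2) = mex{1} = 0
G(3) = mex{0} = 1
G(4) = mex{1} = 0
G(5) = mex{0} = 1
G(6) = mex{1} = 0
G(7) = mex{0} = 1
G(8) = mex{1} = 0
G(9) = mex{0,0} = 1
G(10) = mex{1,1,0} = 2
G(11) = mex{2,0,1} = 3
G(12) = mex{3,1,0} = 2
G(13) = mex{2,0,1} = 3
P-positions are exactly the n with G(n) = 0.

0, 2, 4, 6, 8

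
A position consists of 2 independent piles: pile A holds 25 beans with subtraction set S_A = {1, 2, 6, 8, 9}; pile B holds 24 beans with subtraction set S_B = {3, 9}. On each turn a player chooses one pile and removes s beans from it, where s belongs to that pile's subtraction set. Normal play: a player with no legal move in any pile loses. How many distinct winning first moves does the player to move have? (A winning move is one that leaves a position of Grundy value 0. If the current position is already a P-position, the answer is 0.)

Pile A, S = {1, 2, 6, 8, 9}:
G(0) = 0
G(1) = mex{0} = 1
G(2) = mex{1,0} = 2
G(3) = mex{2,1} = 0
G(4) = mex{0,2} = 1
G(5) = mex{1,0} = 2
G(6) = mex{2,1,0} = 3
G(7) = mex{3,2,1} = 0
G(8) = mex{0,3,2,0} = 1
G(9) = mex{1,0,0,1,0} = 2
G(10) = mex{2,1,1,2,1} = 0
G(11) = mex{0,2,2,0,2} = 1
G(12) = mex{1,0,3,1,0} = 2
G(13) = mex{2,1,0,2,1} = 3
G(14) = mex{3,2,1,3,2} = 0
G(15) = mex{0,3,2,0,3} = 1
G(16) = mex{1,0,0,1,0} = 2
G(17) = mex{2,1,1,2,1} = 0
G(18) = mex{0,2,2,0,2} = 1
G(19) = mex{1,0,3,1,0} = 2
G(20) = mex{2,1,0,2,1} = 3
G(21) = mex{3,2,1,3,2} = 0
G(22) = mex{0,3,2,0,3} = 1
G(23) = mex{1,0,0,1,0} = 2
G(24) = mex{2,1,1,2,1} = 0
G(25) = mex{0,2,2,0,2} = 1
G_A(25) = 1.
Pile B, S = {3, 9}:
G(0) = 0
G(1) = mex{} = 0
G(2) = mex{} = 0
G(3) = mex{0} = 1
G(4) = mex{0} = 1
G(5) = mex{0} = 1
G(6) = mex{1} = 0
G(7) = mex{1} = 0
G(8) = mex{1} = 0
G(9) = mex{0,0} = 1
G(10) = mex{0,0} = 1
G(11) = mex{0,0} = 1
G(12) = mex{1,1} = 0
G(13) = mex{1,1} = 0
G(14) = mex{1,1} = 0
G(15) = mex{0,0} = 1
G(16) = mex{0,0} = 1
G(17) = mex{0,0} = 1
G(18) = mex{1,1} = 0
G(19) = mex{1,1} = 0
G(20) = mex{1,1} = 0
G(21) = mex{0,0} = 1
G(22) = mex{0,0} = 1
G(23) = mex{0,0} = 1
G(24) = mex{1,1} = 0
G_B(24) = 0.
Combined Grundy value = 1 ⊕ 0 = 1.
A winning move leaves total XOR = 0, i.e. changes one component's Grundy value g to g ⊕ X where X is the current total.
Pile A: need g' = 1⊕1 = 0. Options: 25−1→G=0, 25−2→G=2, 25−6→G=2, 25−8→G=0, 25−9→G=2. Hits: 2.
Pile B: need g' = 0⊕1 = 1. Options: 24−3→G=1, 24−9→G=1. Hits: 2.

4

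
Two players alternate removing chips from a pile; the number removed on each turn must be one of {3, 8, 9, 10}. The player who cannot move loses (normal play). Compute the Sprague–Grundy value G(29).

G(0) = 0
G(1) = mex{} = 0
G(2) = mex{} = 0
G(3) = mex{0} = 1
G(4) = mex{0} = 1
G(5) = mex{0} = 1
G(6) = mex{1} = 0
G(7) = mex{1} = 0
G(8) = mex{1,0} = 2
G(9) = mex{0,0,0} = 1
G(10) = mex{0,0,0,0} = 1
G(11) = mex{2,1,0,0} = 3
G(12) = mex{1,1,1,0} = 2
G(13) = mex{1,1,1,1} = 0
G(14) = mex{3,0,1,1} = 2
G(15) = mex{2,0,0,1} = 3
G(16) = mex{0,2,0,0} = 1
G(17) = mex{2,1,2,0} = 3
G(18) = mex{3,1,1,2} = 0
G(19) = mex{1,3,1,1} = 0
G(20) = mex{3,2,3,1} = 0
G(21) = mex{0,0,2,3} = 1
G(22) = mex{0,2,0,2} = 1
G(23) = mex{0,3,2,0} = 1
G(24) = mex{1,1,3,2} = 0
G(25) = mex{1,3,1,3} = 0
G(26) = mex{1,0,3,1} = 2
G(27) = mex{0,0,0,3} = 1
G(28) = mex{0,0,0,0} = 1
G(29) = mex{2,1,0,0} = 3

3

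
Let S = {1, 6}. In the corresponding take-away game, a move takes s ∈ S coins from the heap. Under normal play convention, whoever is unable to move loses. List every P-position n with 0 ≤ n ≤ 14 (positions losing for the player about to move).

0, 2, 4, 7, 9, 11, 14

G(0) = 0
G(1) = mex{0} = 1
G(2) = mex{1} = 0
G(3) = mex{0} = 1
G(4) = mex{1} = 0
G(5) = mex{0} = 1
G(6) = mex{1,0} = 2
G(7) = mex{2,1} = 0
G(8) = mex{0,0} = 1
G(9) = mex{1,1} = 0
G(10) = mex{0,0} = 1
G(11) = mex{1,1} = 0
G(12) = mex{0,2} = 1
G(13) = mex{1,0} = 2
G(14) = mex{2,1} = 0
P-positions are exactly the n with G(n) = 0.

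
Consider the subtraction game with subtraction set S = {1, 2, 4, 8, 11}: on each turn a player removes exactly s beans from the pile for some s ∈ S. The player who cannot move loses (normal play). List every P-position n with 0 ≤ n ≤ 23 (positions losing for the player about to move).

0, 3, 6, 9, 12, 15, 18, 21

G(0) = 0
G(1) = mex{0} = 1
G(2) = mex{1,0} = 2
G(3) = mex{2,1} = 0
G(4) = mex{0,2,0} = 1
G(5) = mex{1,0,1} = 2
G(6) = mex{2,1,2} = 0
G(7) = mex{0,2,0} = 1
G(8) = mex{1,0,1,0} = 2
G(9) = mex{2,1,2,1} = 0
G(10) = mex{0,2,0,2} = 1
G(11) = mex{1,0,1,0,0} = 2
G(12) = mex{2,1,2,1,1} = 0
G(13) = mex{0,2,0,2,2} = 1
G(14) = mex{1,0,1,0,0} = 2
G(15) = mex{2,1,2,1,1} = 0
G(16) = mex{0,2,0,2,2} = 1
G(17) = mex{1,0,1,0,0} = 2
G(18) = mex{2,1,2,1,1} = 0
G(19) = mex{0,2,0,2,2} = 1
G(20) = mex{1,0,1,0,0} = 2
G(21) = mex{2,1,2,1,1} = 0
G(22) = mex{0,2,0,2,2} = 1
G(23) = mex{1,0,1,0,0} = 2
P-positions are exactly the n with G(n) = 0.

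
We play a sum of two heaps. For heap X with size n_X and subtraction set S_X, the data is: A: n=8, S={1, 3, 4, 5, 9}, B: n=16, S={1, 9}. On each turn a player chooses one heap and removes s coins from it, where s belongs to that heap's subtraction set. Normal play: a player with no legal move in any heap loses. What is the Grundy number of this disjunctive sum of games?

0

Heap A, S = {1, 3, 4, 5, 9}:
n : 0 1 2 3 4 5 6 7 8
G : 0 1 0 1 2 3 2 3 0
G_A(8) = 0.
Heap B, S = {1, 9}:
n :  0  1  2  3  4  5  6  7  8  9 10 11 12 13 14 15 16
G :  0  1  0  1  0  1  0  1  0  1  0  1  0  1  0  1  0
G_B(16) = 0.
Combined Grundy value = 0 ⊕ 0 = 0.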